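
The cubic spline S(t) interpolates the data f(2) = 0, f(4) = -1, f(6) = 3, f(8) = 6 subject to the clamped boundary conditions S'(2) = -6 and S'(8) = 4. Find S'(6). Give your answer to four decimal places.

Let m_i = S''(x_i). Step sizes h_i = 2, 2, 2; slopes of the chords Δ_i = (y_(i+1) - y_i)/h_i = -1/2, 2, 3/2.
  2·m_0 + 8·m_1 + 2·m_2 = 6(Δ_1 - Δ_0) = 15
  2·m_1 + 8·m_2 + 2·m_3 = 6(Δ_2 - Δ_1) = -3
Clamped end conditions give two more equations: 2h_0·m_0 + h_0·m_1 = 6(Δ_0 - S'(2)) = 33 and h_2·m_2 + 2h_2·m_3 = 6(S'(8) - Δ_2) = 15.
Solving: m_0 = 122/15, m_1 = 7/30, m_2 = -47/30, m_3 = 68/15.
On [6, 8], S'(t) = b_2 + 2c_2·(t - 6) + 3d_2·(t - 6)² with b_2 = Δ_2 - h_2(2m_2 + m_3)/6 = 31/30, c_2 = m_2/2 = -47/60, d_2 = (m_3 - m_2)/(6h_2) = 61/120. So S'(6) = 31/30.

1.0333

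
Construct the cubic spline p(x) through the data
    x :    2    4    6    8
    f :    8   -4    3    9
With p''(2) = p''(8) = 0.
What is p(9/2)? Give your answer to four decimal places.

-3.5750

With m_i denoting the second derivative at x_i, h_i = 2, 2, 2, and Δ_i = (y_(i+1) − y_i)/h_i = -6, 7/2, 3:
  2·m_0 + 8·m_1 + 2·m_2 = 6(Δ_1 - Δ_0) = 57
  2·m_1 + 8·m_2 + 2·m_3 = 6(Δ_2 - Δ_1) = -3
Natural end conditions: m_0 = m_3 = 0.
Solving the tridiagonal system: m_0 = 0, m_1 = 77/10, m_2 = -23/10, m_3 = 0.
On [4, 6], p(x) = -4 - 13/15·(x - 4) + 77/20·(x - 4)² - 5/6·(x - 4)³.
With (x - 4) = 1/2: p(9/2) = -143/40.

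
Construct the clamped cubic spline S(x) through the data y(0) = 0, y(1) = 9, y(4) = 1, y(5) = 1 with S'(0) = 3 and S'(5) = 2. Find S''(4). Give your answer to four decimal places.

7.1746

Put M_i = S'' at the i-th knot. Here h = (1, 3, 1) and Δ = (9, -8/3, 0), so the interior equations h_(i-1)·M_(i-1) + 2(h_(i-1)+h_i)·M_i + h_i·M_(i+1) = 6(Δ_i − Δ_(i-1)) read
  1·M_0 + 8·M_1 + 3·M_2 = 6(Δ_1 - Δ_0) = -70
  3·M_1 + 8·M_2 + 1·M_3 = 6(Δ_2 - Δ_1) = 16
Clamped end conditions give two more equations: 2h_0·M_0 + h_0·M_1 = 6(Δ_0 - S'(0)) = 36 and h_2·M_2 + 2h_2·M_3 = 6(S'(5) - Δ_2) = 12.
Solving the tridiagonal system: M_0 = 1594/63, M_1 = -920/63, M_2 = 452/63, M_3 = 152/63.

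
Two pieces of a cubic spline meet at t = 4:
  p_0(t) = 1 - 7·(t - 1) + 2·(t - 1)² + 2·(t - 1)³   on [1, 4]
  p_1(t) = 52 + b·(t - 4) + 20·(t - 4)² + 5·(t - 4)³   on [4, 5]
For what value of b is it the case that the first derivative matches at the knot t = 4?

59

p_0'(t) = -7 + 4·(t - 1) + 6·(t - 1)², so p_0'(4) = 59. On the right, p_1'(4) = b, so b = 59.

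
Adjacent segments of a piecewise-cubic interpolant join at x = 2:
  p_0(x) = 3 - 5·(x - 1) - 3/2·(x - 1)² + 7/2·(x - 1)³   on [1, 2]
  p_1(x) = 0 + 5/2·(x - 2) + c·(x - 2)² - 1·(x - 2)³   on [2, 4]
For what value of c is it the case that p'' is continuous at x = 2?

9

p_0''(x) = -3 + 21·(x - 1), so p_0''(2) = 18. On the right, p_1''(2) = 2c, so c = 9.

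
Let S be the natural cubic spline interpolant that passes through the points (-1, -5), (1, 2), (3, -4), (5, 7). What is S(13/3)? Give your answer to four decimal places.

Put m_i = S'' at the i-th knot. Here h = (2, 2, 2) and Δ = (7/2, -3, 11/2), so the interior equations h_(i-1)·m_(i-1) + 2(h_(i-1)+h_i)·m_i + h_i·m_(i+1) = 6(Δ_i − Δ_(i-1)) read
  2·m_0 + 8·m_1 + 2·m_2 = 6(Δ_1 - Δ_0) = -39
  2·m_1 + 8·m_2 + 2·m_3 = 6(Δ_2 - Δ_1) = 51
Natural end conditions: m_0 = m_3 = 0.
Solving the tridiagonal system: m_0 = 0, m_1 = -69/10, m_2 = 81/10, m_3 = 0.
On [3, 5], S(x) = -4 + 1/10·(x - 3) + 81/20·(x - 3)² - 27/40·(x - 3)³.
With (x - 3) = 4/3: S(13/3) = 26/15.

1.7333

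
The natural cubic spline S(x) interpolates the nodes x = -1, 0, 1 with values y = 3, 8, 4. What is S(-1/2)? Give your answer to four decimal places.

Let M_i = S''(x_i). Step sizes h_i = 1, 1; slopes of the chords Δ_i = (y_(i+1) - y_i)/h_i = 5, -4.
  1·M_0 + 4·M_1 + 1·M_2 = 6(Δ_1 - Δ_0) = -54
Natural end conditions: M_0 = M_2 = 0.
Hence M_0 = 0, M_1 = -27/2, M_2 = 0.
On [-1, 0], S(x) = 3 + 29/4·(x + 1) + 0·(x + 1)² - 9/4·(x + 1)³.
With (x + 1) = 1/2: S(-1/2) = 203/32.

6.3438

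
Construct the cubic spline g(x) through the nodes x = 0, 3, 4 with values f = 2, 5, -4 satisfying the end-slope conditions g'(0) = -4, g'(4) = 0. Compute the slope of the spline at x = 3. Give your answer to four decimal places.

Put m_i = g'' at the i-th knot. Here h = (3, 1) and Δ = (1, -9), so the interior equations h_(i-1)·m_(i-1) + 2(h_(i-1)+h_i)·m_i + h_i·m_(i+1) = 6(Δ_i − Δ_(i-1)) read
  3·m_0 + 8·m_1 + 1·m_2 = 6(Δ_1 - Δ_0) = -60
Clamped end conditions give two more equations: 2h_0·m_0 + h_0·m_1 = 6(Δ_0 - g'(0)) = 30 and h_1·m_1 + 2h_1·m_2 = 6(g'(4) - Δ_1) = 54.
Solving: m_0 = 27/2, m_1 = -17, m_2 = 71/2.
On [3, 4], g'(x) = b_1 + 2c_1·(x - 3) + 3d_1·(x - 3)² with b_1 = Δ_1 - h_1(2m_1 + m_2)/6 = -37/4, c_1 = m_1/2 = -17/2, d_1 = (m_2 - m_1)/(6h_1) = 35/4. So g'(3) = -37/4.

-9.2500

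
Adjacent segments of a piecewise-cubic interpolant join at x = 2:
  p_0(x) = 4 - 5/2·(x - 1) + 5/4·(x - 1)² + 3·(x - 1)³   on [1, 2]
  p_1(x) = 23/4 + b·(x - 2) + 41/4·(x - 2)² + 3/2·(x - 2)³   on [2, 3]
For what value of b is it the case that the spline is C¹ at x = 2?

9

p_0'(x) = -5/2 + 5/2·(x - 1) + 9·(x - 1)², so p_0'(2) = 9. On the right, p_1'(2) = b, so b = 9.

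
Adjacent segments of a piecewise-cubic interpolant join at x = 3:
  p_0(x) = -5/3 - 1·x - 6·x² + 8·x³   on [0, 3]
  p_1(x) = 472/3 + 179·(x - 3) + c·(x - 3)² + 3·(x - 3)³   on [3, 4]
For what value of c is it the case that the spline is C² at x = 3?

p_0''(x) = -12 + 48·x, so p_0''(3) = 132. On the right, p_1''(3) = 2c, so c = 66.

66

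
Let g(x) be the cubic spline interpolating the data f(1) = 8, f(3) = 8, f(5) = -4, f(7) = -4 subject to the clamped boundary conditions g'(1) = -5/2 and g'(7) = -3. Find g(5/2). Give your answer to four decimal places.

8.6469

Write σ_i for g''(x_i). With h_i = 2, 2, 2 and divided differences Δ_i = 0, -6, 0, the continuity of g' gives the tridiagonal system
  2·σ_0 + 8·σ_1 + 2·σ_2 = 6(Δ_1 - Δ_0) = -36
  2·σ_1 + 8·σ_2 + 2·σ_3 = 6(Δ_2 - Δ_1) = 36
Clamped end conditions give two more equations: 2h_0·σ_0 + h_0·σ_1 = 6(Δ_0 - g'(1)) = 15 and h_2·σ_2 + 2h_2·σ_3 = 6(g'(7) - Δ_2) = -18.
Solving: σ_0 = 122/15, σ_1 = -263/30, σ_2 = 134/15, σ_3 = -269/30.
On [1, 3], g(x) = 8 - 5/2·(x - 1) + 61/15·(x - 1)² - 169/120·(x - 1)³.
With (x - 1) = 3/2: g(5/2) = 2767/320.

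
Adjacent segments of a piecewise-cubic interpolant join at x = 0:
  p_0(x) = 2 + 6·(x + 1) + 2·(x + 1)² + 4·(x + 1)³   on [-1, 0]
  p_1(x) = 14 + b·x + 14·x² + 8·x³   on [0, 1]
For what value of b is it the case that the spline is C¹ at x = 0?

22

p_0'(x) = 6 + 4·(x + 1) + 12·(x + 1)², so p_0'(0) = 22. On the right, p_1'(0) = b, so b = 22.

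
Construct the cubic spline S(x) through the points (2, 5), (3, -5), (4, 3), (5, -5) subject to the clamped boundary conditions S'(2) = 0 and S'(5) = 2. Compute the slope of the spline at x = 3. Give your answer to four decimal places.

-1.4667

Let M_i = S''(x_i). Step sizes h_i = 1, 1, 1; slopes of the chords Δ_i = (y_(i+1) - y_i)/h_i = -10, 8, -8.
  1·M_0 + 4·M_1 + 1·M_2 = 6(Δ_1 - Δ_0) = 108
  1·M_1 + 4·M_2 + 1·M_3 = 6(Δ_2 - Δ_1) = -96
Clamped end conditions give two more equations: 2h_0·M_0 + h_0·M_1 = 6(Δ_0 - S'(2)) = -60 and h_2·M_2 + 2h_2·M_3 = 6(S'(5) - Δ_2) = 60.
Forward elimination and back-substitution give M_0 = -856/15, M_1 = 812/15, M_2 = -772/15, M_3 = 836/15.
On [3, 4], S'(x) = b_1 + 2c_1·(x - 3) + 3d_1·(x - 3)² with b_1 = Δ_1 - h_1(2M_1 + M_2)/6 = -22/15, c_1 = M_1/2 = 406/15, d_1 = (M_2 - M_1)/(6h_1) = -88/5. So S'(3) = -22/15.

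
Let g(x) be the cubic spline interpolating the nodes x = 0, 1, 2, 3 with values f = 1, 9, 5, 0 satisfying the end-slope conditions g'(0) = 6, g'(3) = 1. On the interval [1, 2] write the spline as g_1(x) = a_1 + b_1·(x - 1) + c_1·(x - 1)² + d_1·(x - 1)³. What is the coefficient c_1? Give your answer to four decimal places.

-11.0667

Put M_i = g'' at the i-th knot. Here h = (1, 1, 1) and Δ = (8, -4, -5), so the interior equations h_(i-1)·M_(i-1) + 2(h_(i-1)+h_i)·M_i + h_i·M_(i+1) = 6(Δ_i − Δ_(i-1)) read
  1·M_0 + 4·M_1 + 1·M_2 = 6(Δ_1 - Δ_0) = -72
  1·M_1 + 4·M_2 + 1·M_3 = 6(Δ_2 - Δ_1) = -6
Clamped end conditions give two more equations: 2h_0·M_0 + h_0·M_1 = 6(Δ_0 - g'(0)) = 12 and h_2·M_2 + 2h_2·M_3 = 6(g'(3) - Δ_2) = 36.
Solving: M_0 = 256/15, M_1 = -332/15, M_2 = -8/15, M_3 = 274/15.
On [1, 2], with g_1(x) = a_1 + b_1·(x - 1) + c_1·(x - 1)² + d_1·(x - 1)³: c_1 = M_1/2 = -166/15, d_1 = (M_2 - M_1)/(6h_1) = 18/5, b_1 = Δ_1 - h_1(2M_1 + M_2)/6 = 52/15.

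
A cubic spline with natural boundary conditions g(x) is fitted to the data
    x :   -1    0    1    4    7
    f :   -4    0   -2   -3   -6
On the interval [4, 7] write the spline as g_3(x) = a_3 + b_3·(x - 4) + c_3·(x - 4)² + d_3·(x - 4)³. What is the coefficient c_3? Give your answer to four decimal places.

-0.5238

Write σ_i for g''(x_i). With h_i = 1, 1, 3, 3 and divided differences Δ_i = 4, -2, -1/3, -1, the continuity of g' gives the tridiagonal system
  1·σ_0 + 4·σ_1 + 1·σ_2 = 6(Δ_1 - Δ_0) = -36
  1·σ_1 + 8·σ_2 + 3·σ_3 = 6(Δ_2 - Δ_1) = 10
  3·σ_2 + 12·σ_3 + 3·σ_4 = 6(Δ_3 - Δ_2) = -4
Natural end conditions: σ_0 = σ_4 = 0.
Hence σ_0 = 0, σ_1 = -68/7, σ_2 = 20/7, σ_3 = -22/21, σ_4 = 0.
On [4, 7], with g_3(x) = a_3 + b_3·(x - 4) + c_3·(x - 4)² + d_3·(x - 4)³: c_3 = σ_3/2 = -11/21, d_3 = (σ_4 - σ_3)/(6h_3) = 11/189, b_3 = Δ_3 - h_3(2σ_3 + σ_4)/6 = 1/21.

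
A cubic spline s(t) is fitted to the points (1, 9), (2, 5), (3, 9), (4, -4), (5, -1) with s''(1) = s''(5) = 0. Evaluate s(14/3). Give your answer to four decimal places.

Let M_i = s''(x_i). Step sizes h_i = 1, 1, 1, 1; slopes of the chords Δ_i = (y_(i+1) - y_i)/h_i = -4, 4, -13, 3.
  1·M_0 + 4·M_1 + 1·M_2 = 6(Δ_1 - Δ_0) = 48
  1·M_1 + 4·M_2 + 1·M_3 = 6(Δ_2 - Δ_1) = -102
  1·M_2 + 4·M_3 + 1·M_4 = 6(Δ_3 - Δ_2) = 96
Natural end conditions: M_0 = M_4 = 0.
Solving: M_0 = 0, M_1 = 153/7, M_2 = -276/7, M_3 = 237/7, M_4 = 0.
On [4, 5], s(t) = -4 - 58/7·(t - 4) + 237/14·(t - 4)² - 79/14·(t - 4)³.
With (t - 4) = 2/3: s(14/3) = -694/189.

-3.6720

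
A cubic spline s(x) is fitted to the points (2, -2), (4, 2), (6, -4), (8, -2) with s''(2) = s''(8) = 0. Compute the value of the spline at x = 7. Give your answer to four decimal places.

-4.0500

With m_i denoting the second derivative at x_i, h_i = 2, 2, 2, and Δ_i = (y_(i+1) − y_i)/h_i = 2, -3, 1:
  2·m_0 + 8·m_1 + 2·m_2 = 6(Δ_1 - Δ_0) = -30
  2·m_1 + 8·m_2 + 2·m_3 = 6(Δ_2 - Δ_1) = 24
Natural end conditions: m_0 = m_3 = 0.
Hence m_0 = 0, m_1 = -24/5, m_2 = 21/5, m_3 = 0.
On [6, 8], s(x) = -4 - 9/5·(x - 6) + 21/10·(x - 6)² - 7/20·(x - 6)³.
With (x - 6) = 1: s(7) = -81/20.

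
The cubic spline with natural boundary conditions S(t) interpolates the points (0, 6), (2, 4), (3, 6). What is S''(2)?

Write σ_i for S''(x_i). With h_i = 2, 1 and divided differences Δ_i = -1, 2, the continuity of S' gives the tridiagonal system
  2·σ_0 + 6·σ_1 + 1·σ_2 = 6(Δ_1 - Δ_0) = 18
Natural end conditions: σ_0 = σ_2 = 0.
Forward elimination and back-substitution give σ_0 = 0, σ_1 = 3, σ_2 = 0.

3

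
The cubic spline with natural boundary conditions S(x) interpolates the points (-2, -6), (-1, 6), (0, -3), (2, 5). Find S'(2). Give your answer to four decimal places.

Let m_i = S''(x_i). Step sizes h_i = 1, 1, 2; slopes of the chords Δ_i = (y_(i+1) - y_i)/h_i = 12, -9, 4.
  1·m_0 + 4·m_1 + 1·m_2 = 6(Δ_1 - Δ_0) = -126
  1·m_1 + 6·m_2 + 2·m_3 = 6(Δ_2 - Δ_1) = 78
Natural end conditions: m_0 = m_3 = 0.
Solving the tridiagonal system: m_0 = 0, m_1 = -834/23, m_2 = 438/23, m_3 = 0.
On [0, 2], S'(x) = b_2 + 2c_2·x + 3d_2·x² with b_2 = Δ_2 - h_2(2m_2 + m_3)/6 = -200/23, c_2 = m_2/2 = 219/23, d_2 = (m_3 - m_2)/(6h_2) = -73/46. So S'(2) = 238/23.

10.3478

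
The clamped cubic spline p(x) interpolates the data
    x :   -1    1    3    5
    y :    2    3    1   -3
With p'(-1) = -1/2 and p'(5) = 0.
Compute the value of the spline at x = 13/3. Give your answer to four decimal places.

-2.3086

Put M_i = p'' at the i-th knot. Here h = (2, 2, 2) and Δ = (1/2, -1, -2), so the interior equations h_(i-1)·M_(i-1) + 2(h_(i-1)+h_i)·M_i + h_i·M_(i+1) = 6(Δ_i − Δ_(i-1)) read
  2·M_0 + 8·M_1 + 2·M_2 = 6(Δ_1 - Δ_0) = -9
  2·M_1 + 8·M_2 + 2·M_3 = 6(Δ_2 - Δ_1) = -6
Clamped end conditions give two more equations: 2h_0·M_0 + h_0·M_1 = 6(Δ_0 - p'(-1)) = 6 and h_2·M_2 + 2h_2·M_3 = 6(p'(5) - Δ_2) = 12.
Forward elimination and back-substitution give M_0 = 13/6, M_1 = -4/3, M_2 = -4/3, M_3 = 11/3.
On [3, 5], p(x) = 1 - 7/3·(x - 3) - 2/3·(x - 3)² + 5/12·(x - 3)³.
With (x - 3) = 4/3: p(13/3) = -187/81.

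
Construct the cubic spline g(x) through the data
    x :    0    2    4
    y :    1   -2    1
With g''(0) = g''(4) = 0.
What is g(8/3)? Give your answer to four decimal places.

Put M_i = g'' at the i-th knot. Here h = (2, 2) and Δ = (-3/2, 3/2), so the interior equations h_(i-1)·M_(i-1) + 2(h_(i-1)+h_i)·M_i + h_i·M_(i+1) = 6(Δ_i − Δ_(i-1)) read
  2·M_0 + 8·M_1 + 2·M_2 = 6(Δ_1 - Δ_0) = 18
Natural end conditions: M_0 = M_2 = 0.
Forward elimination and back-substitution give M_0 = 0, M_1 = 9/4, M_2 = 0.
On [2, 4], g(x) = -2 + 0·(x - 2) + 9/8·(x - 2)² - 3/16·(x - 2)³.
With (x - 2) = 2/3: g(8/3) = -14/9.

-1.5556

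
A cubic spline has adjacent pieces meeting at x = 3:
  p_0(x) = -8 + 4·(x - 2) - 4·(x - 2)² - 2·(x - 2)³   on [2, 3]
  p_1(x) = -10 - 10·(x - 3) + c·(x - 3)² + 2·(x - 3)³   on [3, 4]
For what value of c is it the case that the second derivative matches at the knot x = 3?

-10

p_0''(x) = -8 - 12·(x - 2), so p_0''(3) = -20. On the right, p_1''(3) = 2c, so c = -10.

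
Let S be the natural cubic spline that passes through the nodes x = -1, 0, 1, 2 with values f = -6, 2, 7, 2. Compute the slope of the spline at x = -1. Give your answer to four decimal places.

With m_i denoting the second derivative at x_i, h_i = 1, 1, 1, and Δ_i = (y_(i+1) − y_i)/h_i = 8, 5, -5:
  1·m_0 + 4·m_1 + 1·m_2 = 6(Δ_1 - Δ_0) = -18
  1·m_1 + 4·m_2 + 1·m_3 = 6(Δ_2 - Δ_1) = -60
Natural end conditions: m_0 = m_3 = 0.
Solving: m_0 = 0, m_1 = -4/5, m_2 = -74/5, m_3 = 0.
On [-1, 0], S'(x) = b_0 + 2c_0·(x + 1) + 3d_0·(x + 1)² with b_0 = Δ_0 - h_0(2m_0 + m_1)/6 = 122/15, c_0 = m_0/2 = 0, d_0 = (m_1 - m_0)/(6h_0) = -2/15. So S'(-1) = 122/15.

8.1333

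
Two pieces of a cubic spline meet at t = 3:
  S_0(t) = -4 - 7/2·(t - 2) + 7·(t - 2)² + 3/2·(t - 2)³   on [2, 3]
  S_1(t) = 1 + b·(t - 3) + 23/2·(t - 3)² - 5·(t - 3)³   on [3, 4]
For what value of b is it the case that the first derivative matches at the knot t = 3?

S_0'(t) = -7/2 + 14·(t - 2) + 9/2·(t - 2)², so S_0'(3) = 15. On the right, S_1'(3) = b, so b = 15.

15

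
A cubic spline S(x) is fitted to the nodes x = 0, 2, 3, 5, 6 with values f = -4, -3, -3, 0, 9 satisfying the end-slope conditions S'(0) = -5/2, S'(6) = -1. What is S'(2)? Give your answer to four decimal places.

1.1129

Write m_i for S''(x_i). With h_i = 2, 1, 2, 1 and divided differences Δ_i = 1/2, 0, 3/2, 9, the continuity of S' gives the tridiagonal system
  2·m_0 + 6·m_1 + 1·m_2 = 6(Δ_1 - Δ_0) = -3
  1·m_1 + 6·m_2 + 2·m_3 = 6(Δ_2 - Δ_1) = 9
  2·m_2 + 6·m_3 + 1·m_4 = 6(Δ_3 - Δ_2) = 45
Clamped end conditions give two more equations: 2h_0·m_0 + h_0·m_1 = 6(Δ_0 - S'(0)) = 18 and h_3·m_3 + 2h_3·m_4 = 6(S'(6) - Δ_3) = -60.
Solving: m_0 = 167/31, m_1 = -55/31, m_2 = -97/31, m_3 = 458/31, m_4 = -1159/31.
On [2, 3], S'(x) = b_1 + 2c_1·(x - 2) + 3d_1·(x - 2)² with b_1 = Δ_1 - h_1(2m_1 + m_2)/6 = 69/62, c_1 = m_1/2 = -55/62, d_1 = (m_2 - m_1)/(6h_1) = -7/31. So S'(2) = 69/62.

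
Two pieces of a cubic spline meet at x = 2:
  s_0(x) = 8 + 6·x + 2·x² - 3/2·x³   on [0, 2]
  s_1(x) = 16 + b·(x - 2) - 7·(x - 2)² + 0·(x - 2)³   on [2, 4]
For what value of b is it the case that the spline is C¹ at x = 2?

-4

s_0'(x) = 6 + 4·x - 9/2·x², so s_0'(2) = -4. On the right, s_1'(2) = b, so b = -4.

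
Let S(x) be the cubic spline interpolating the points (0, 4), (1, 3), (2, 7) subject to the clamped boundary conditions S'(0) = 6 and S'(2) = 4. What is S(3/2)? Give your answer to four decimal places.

Write m_i for S''(x_i). With h_i = 1, 1 and divided differences Δ_i = -1, 4, the continuity of S' gives the tridiagonal system
  1·m_0 + 4·m_1 + 1·m_2 = 6(Δ_1 - Δ_0) = 30
Clamped end conditions give two more equations: 2h_0·m_0 + h_0·m_1 = 6(Δ_0 - S'(0)) = -42 and h_1·m_1 + 2h_1·m_2 = 6(S'(2) - Δ_1) = 0.
Hence m_0 = -59/2, m_1 = 17, m_2 = -17/2.
On [1, 2], S(x) = 3 - 1/4·(x - 1) + 17/2·(x - 1)² - 17/4·(x - 1)³.
With (x - 1) = 1/2: S(3/2) = 143/32.

4.4688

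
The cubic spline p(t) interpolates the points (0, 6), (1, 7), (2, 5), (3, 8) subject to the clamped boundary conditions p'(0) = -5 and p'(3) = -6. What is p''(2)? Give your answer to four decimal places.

Put m_i = p'' at the i-th knot. Here h = (1, 1, 1) and Δ = (1, -2, 3), so the interior equations h_(i-1)·m_(i-1) + 2(h_(i-1)+h_i)·m_i + h_i·m_(i+1) = 6(Δ_i − Δ_(i-1)) read
  1·m_0 + 4·m_1 + 1·m_2 = 6(Δ_1 - Δ_0) = -18
  1·m_1 + 4·m_2 + 1·m_3 = 6(Δ_2 - Δ_1) = 30
Clamped end conditions give two more equations: 2h_0·m_0 + h_0·m_1 = 6(Δ_0 - p'(0)) = 36 and h_2·m_2 + 2h_2·m_3 = 6(p'(3) - Δ_2) = -54.
Solving: m_0 = 392/15, m_1 = -244/15, m_2 = 314/15, m_3 = -562/15.

20.9333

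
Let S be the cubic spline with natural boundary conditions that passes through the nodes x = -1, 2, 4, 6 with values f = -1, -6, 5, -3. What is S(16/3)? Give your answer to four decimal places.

1.3717

With M_i denoting the second derivative at x_i, h_i = 3, 2, 2, and Δ_i = (y_(i+1) − y_i)/h_i = -5/3, 11/2, -4:
  3·M_0 + 10·M_1 + 2·M_2 = 6(Δ_1 - Δ_0) = 43
  2·M_1 + 8·M_2 + 2·M_3 = 6(Δ_2 - Δ_1) = -57
Natural end conditions: M_0 = M_3 = 0.
Forward elimination and back-substitution give M_0 = 0, M_1 = 229/38, M_2 = -164/19, M_3 = 0.
On [4, 6], S(x) = 5 + 100/57·(x - 4) - 82/19·(x - 4)² + 41/57·(x - 4)³.
With (x - 4) = 4/3: S(16/3) = 2111/1539.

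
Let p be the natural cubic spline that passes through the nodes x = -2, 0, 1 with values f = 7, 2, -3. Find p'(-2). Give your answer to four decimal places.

-1.6667

With m_i denoting the second derivative at x_i, h_i = 2, 1, and Δ_i = (y_(i+1) − y_i)/h_i = -5/2, -5:
  2·m_0 + 6·m_1 + 1·m_2 = 6(Δ_1 - Δ_0) = -15
Natural end conditions: m_0 = m_2 = 0.
Forward elimination and back-substitution give m_0 = 0, m_1 = -5/2, m_2 = 0.
On [-2, 0], p'(x) = b_0 + 2c_0·(x + 2) + 3d_0·(x + 2)² with b_0 = Δ_0 - h_0(2m_0 + m_1)/6 = -5/3, c_0 = m_0/2 = 0, d_0 = (m_1 - m_0)/(6h_0) = -5/24. So p'(-2) = -5/3.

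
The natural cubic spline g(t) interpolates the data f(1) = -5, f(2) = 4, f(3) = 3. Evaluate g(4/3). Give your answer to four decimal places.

Let M_i = g''(x_i). Step sizes h_i = 1, 1; slopes of the chords Δ_i = (y_(i+1) - y_i)/h_i = 9, -1.
  1·M_0 + 4·M_1 + 1·M_2 = 6(Δ_1 - Δ_0) = -60
Natural end conditions: M_0 = M_2 = 0.
Solving: M_0 = 0, M_1 = -15, M_2 = 0.
On [1, 2], g(t) = -5 + 23/2·(t - 1) + 0·(t - 1)² - 5/2·(t - 1)³.
With (t - 1) = 1/3: g(4/3) = -34/27.

-1.2593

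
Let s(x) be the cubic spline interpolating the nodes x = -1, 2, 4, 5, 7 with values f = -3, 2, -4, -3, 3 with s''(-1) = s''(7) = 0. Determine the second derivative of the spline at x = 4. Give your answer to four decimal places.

Put M_i = s'' at the i-th knot. Here h = (3, 2, 1, 2) and Δ = (5/3, -3, 1, 3), so the interior equations h_(i-1)·M_(i-1) + 2(h_(i-1)+h_i)·M_i + h_i·M_(i+1) = 6(Δ_i − Δ_(i-1)) read
  3·M_0 + 10·M_1 + 2·M_2 = 6(Δ_1 - Δ_0) = -28
  2·M_1 + 6·M_2 + 1·M_3 = 6(Δ_2 - Δ_1) = 24
  1·M_2 + 6·M_3 + 2·M_4 = 6(Δ_3 - Δ_2) = 12
Natural end conditions: M_0 = M_4 = 0.
Forward elimination and back-substitution give M_0 = 0, M_1 = -622/163, M_2 = 828/163, M_3 = 188/163, M_4 = 0.

5.0798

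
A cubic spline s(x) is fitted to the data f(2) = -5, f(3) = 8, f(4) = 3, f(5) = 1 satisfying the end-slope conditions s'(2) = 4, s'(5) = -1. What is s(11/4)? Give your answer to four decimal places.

5.2188

Write M_i for s''(x_i). With h_i = 1, 1, 1 and divided differences Δ_i = 13, -5, -2, the continuity of s' gives the tridiagonal system
  1·M_0 + 4·M_1 + 1·M_2 = 6(Δ_1 - Δ_0) = -108
  1·M_1 + 4·M_2 + 1·M_3 = 6(Δ_2 - Δ_1) = 18
Clamped end conditions give two more equations: 2h_0·M_0 + h_0·M_1 = 6(Δ_0 - s'(2)) = 54 and h_2·M_2 + 2h_2·M_3 = 6(s'(5) - Δ_2) = 6.
Solving the tridiagonal system: M_0 = 146/3, M_1 = -130/3, M_2 = 50/3, M_3 = -16/3.
On [2, 3], s(x) = -5 + 4·(x - 2) + 73/3·(x - 2)² - 46/3·(x - 2)³.
With (x - 2) = 3/4: s(11/4) = 167/32.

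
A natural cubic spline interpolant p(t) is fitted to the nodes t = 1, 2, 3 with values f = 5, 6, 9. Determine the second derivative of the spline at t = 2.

3

Write M_i for p''(x_i). With h_i = 1, 1 and divided differences Δ_i = 1, 3, the continuity of p' gives the tridiagonal system
  1·M_0 + 4·M_1 + 1·M_2 = 6(Δ_1 - Δ_0) = 12
Natural end conditions: M_0 = M_2 = 0.
Hence M_0 = 0, M_1 = 3, M_2 = 0.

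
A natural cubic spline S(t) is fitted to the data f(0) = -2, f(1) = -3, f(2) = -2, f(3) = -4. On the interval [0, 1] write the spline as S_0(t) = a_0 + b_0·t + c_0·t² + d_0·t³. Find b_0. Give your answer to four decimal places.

-1.7333

Put M_i = S'' at the i-th knot. Here h = (1, 1, 1) and Δ = (-1, 1, -2), so the interior equations h_(i-1)·M_(i-1) + 2(h_(i-1)+h_i)·M_i + h_i·M_(i+1) = 6(Δ_i − Δ_(i-1)) read
  1·M_0 + 4·M_1 + 1·M_2 = 6(Δ_1 - Δ_0) = 12
  1·M_1 + 4·M_2 + 1·M_3 = 6(Δ_2 - Δ_1) = -18
Natural end conditions: M_0 = M_3 = 0.
Hence M_0 = 0, M_1 = 22/5, M_2 = -28/5, M_3 = 0.
On [0, 1], with S_0(t) = a_0 + b_0·t + c_0·t² + d_0·t³: c_0 = M_0/2 = 0, d_0 = (M_1 - M_0)/(6h_0) = 11/15, b_0 = Δ_0 - h_0(2M_0 + M_1)/6 = -26/15.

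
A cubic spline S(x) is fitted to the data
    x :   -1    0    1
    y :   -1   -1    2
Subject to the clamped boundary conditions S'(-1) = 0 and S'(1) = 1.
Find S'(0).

2

Write m_i for S''(x_i). With h_i = 1, 1 and divided differences Δ_i = 0, 3, the continuity of S' gives the tridiagonal system
  1·m_0 + 4·m_1 + 1·m_2 = 6(Δ_1 - Δ_0) = 18
Clamped end conditions give two more equations: 2h_0·m_0 + h_0·m_1 = 6(Δ_0 - S'(-1)) = 0 and h_1·m_1 + 2h_1·m_2 = 6(S'(1) - Δ_1) = -12.
Solving: m_0 = -4, m_1 = 8, m_2 = -10.
On [0, 1], S'(x) = b_1 + 2c_1·x + 3d_1·x² with b_1 = Δ_1 - h_1(2m_1 + m_2)/6 = 2, c_1 = m_1/2 = 4, d_1 = (m_2 - m_1)/(6h_1) = -3. So S'(0) = 2.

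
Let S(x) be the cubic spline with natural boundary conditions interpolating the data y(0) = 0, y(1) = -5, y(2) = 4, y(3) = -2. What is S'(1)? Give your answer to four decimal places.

4.4667

Write m_i for S''(x_i). With h_i = 1, 1, 1 and divided differences Δ_i = -5, 9, -6, the continuity of S' gives the tridiagonal system
  1·m_0 + 4·m_1 + 1·m_2 = 6(Δ_1 - Δ_0) = 84
  1·m_1 + 4·m_2 + 1·m_3 = 6(Δ_2 - Δ_1) = -90
Natural end conditions: m_0 = m_3 = 0.
Forward elimination and back-substitution give m_0 = 0, m_1 = 142/5, m_2 = -148/5, m_3 = 0.
On [1, 2], S'(x) = b_1 + 2c_1·(x - 1) + 3d_1·(x - 1)² with b_1 = Δ_1 - h_1(2m_1 + m_2)/6 = 67/15, c_1 = m_1/2 = 71/5, d_1 = (m_2 - m_1)/(6h_1) = -29/3. So S'(1) = 67/15.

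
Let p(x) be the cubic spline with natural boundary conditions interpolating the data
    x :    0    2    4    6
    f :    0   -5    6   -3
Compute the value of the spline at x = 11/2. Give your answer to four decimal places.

Let M_i = p''(x_i). Step sizes h_i = 2, 2, 2; slopes of the chords Δ_i = (y_(i+1) - y_i)/h_i = -5/2, 11/2, -9/2.
  2·M_0 + 8·M_1 + 2·M_2 = 6(Δ_1 - Δ_0) = 48
  2·M_1 + 8·M_2 + 2·M_3 = 6(Δ_2 - Δ_1) = -60
Natural end conditions: M_0 = M_3 = 0.
Solving: M_0 = 0, M_1 = 42/5, M_2 = -48/5, M_3 = 0.
On [4, 6], p(x) = 6 + 19/10·(x - 4) - 24/5·(x - 4)² + 4/5·(x - 4)³.
With (x - 4) = 3/2: p(11/2) = 3/4.

0.7500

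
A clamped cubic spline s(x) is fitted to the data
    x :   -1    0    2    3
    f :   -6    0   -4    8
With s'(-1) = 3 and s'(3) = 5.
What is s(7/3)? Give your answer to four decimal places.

Write m_i for s''(x_i). With h_i = 1, 2, 1 and divided differences Δ_i = 6, -2, 12, the continuity of s' gives the tridiagonal system
  1·m_0 + 6·m_1 + 2·m_2 = 6(Δ_1 - Δ_0) = -48
  2·m_1 + 6·m_2 + 1·m_3 = 6(Δ_2 - Δ_1) = 84
Clamped end conditions give two more equations: 2h_0·m_0 + h_0·m_1 = 6(Δ_0 - s'(-1)) = 18 and h_2·m_2 + 2h_2·m_3 = 6(s'(3) - Δ_2) = -42.
Forward elimination and back-substitution give m_0 = 664/35, m_1 = -698/35, m_2 = 922/35, m_3 = -1196/35.
On [2, 3], s(x) = -4 + 312/35·(x - 2) + 461/35·(x - 2)² - 353/35·(x - 2)³.
With (x - 2) = 1/3: s(7/3) = 58/945.

0.0614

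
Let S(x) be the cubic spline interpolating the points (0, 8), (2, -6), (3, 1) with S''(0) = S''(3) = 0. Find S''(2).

14

With σ_i denoting the second derivative at x_i, h_i = 2, 1, and Δ_i = (y_(i+1) − y_i)/h_i = -7, 7:
  2·σ_0 + 6·σ_1 + 1·σ_2 = 6(Δ_1 - Δ_0) = 84
Natural end conditions: σ_0 = σ_2 = 0.
Forward elimination and back-substitution give σ_0 = 0, σ_1 = 14, σ_2 = 0.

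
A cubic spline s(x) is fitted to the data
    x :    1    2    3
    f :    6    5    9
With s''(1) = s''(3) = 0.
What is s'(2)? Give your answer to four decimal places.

Write σ_i for s''(x_i). With h_i = 1, 1 and divided differences Δ_i = -1, 4, the continuity of s' gives the tridiagonal system
  1·σ_0 + 4·σ_1 + 1·σ_2 = 6(Δ_1 - Δ_0) = 30
Natural end conditions: σ_0 = σ_2 = 0.
Hence σ_0 = 0, σ_1 = 15/2, σ_2 = 0.
On [2, 3], s'(x) = b_1 + 2c_1·(x - 2) + 3d_1·(x - 2)² with b_1 = Δ_1 - h_1(2σ_1 + σ_2)/6 = 3/2, c_1 = σ_1/2 = 15/4, d_1 = (σ_2 - σ_1)/(6h_1) = -5/4. So s'(2) = 3/2.

1.5000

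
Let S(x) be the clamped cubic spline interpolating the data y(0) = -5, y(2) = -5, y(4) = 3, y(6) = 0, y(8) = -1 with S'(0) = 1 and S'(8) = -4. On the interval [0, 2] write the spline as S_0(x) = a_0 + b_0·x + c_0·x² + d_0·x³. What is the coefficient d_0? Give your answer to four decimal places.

0.8438

Let m_i = S''(x_i). Step sizes h_i = 2, 2, 2, 2; slopes of the chords Δ_i = (y_(i+1) - y_i)/h_i = 0, 4, -3/2, -1/2.
  2·m_0 + 8·m_1 + 2·m_2 = 6(Δ_1 - Δ_0) = 24
  2·m_1 + 8·m_2 + 2·m_3 = 6(Δ_2 - Δ_1) = -33
  2·m_2 + 8·m_3 + 2·m_4 = 6(Δ_3 - Δ_2) = 6
Clamped end conditions give two more equations: 2h_0·m_0 + h_0·m_1 = 6(Δ_0 - S'(0)) = -6 and h_3·m_3 + 2h_3·m_4 = 6(S'(8) - Δ_3) = -21.
Solving: m_0 = -35/8, m_1 = 23/4, m_2 = -53/8, m_3 = 17/4, m_4 = -59/8.
On [0, 2], with S_0(x) = a_0 + b_0·x + c_0·x² + d_0·x³: c_0 = m_0/2 = -35/16, d_0 = (m_1 - m_0)/(6h_0) = 27/32, b_0 = Δ_0 - h_0(2m_0 + m_1)/6 = 1.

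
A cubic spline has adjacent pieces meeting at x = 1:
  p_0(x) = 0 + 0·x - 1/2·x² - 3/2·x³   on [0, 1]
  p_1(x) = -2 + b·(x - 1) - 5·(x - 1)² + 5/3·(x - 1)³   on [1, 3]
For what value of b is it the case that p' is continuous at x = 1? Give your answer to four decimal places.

-5.5000

p_0'(x) = 0 - 1·x - 9/2·x², so p_0'(1) = -11/2. On the right, p_1'(1) = b, so b = -11/2.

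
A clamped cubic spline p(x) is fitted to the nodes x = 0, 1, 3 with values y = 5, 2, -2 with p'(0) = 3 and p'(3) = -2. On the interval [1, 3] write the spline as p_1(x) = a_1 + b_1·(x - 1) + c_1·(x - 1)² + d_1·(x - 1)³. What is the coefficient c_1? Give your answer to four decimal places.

2.6667

Write σ_i for p''(x_i). With h_i = 1, 2 and divided differences Δ_i = -3, -2, the continuity of p' gives the tridiagonal system
  1·σ_0 + 6·σ_1 + 2·σ_2 = 6(Δ_1 - Δ_0) = 6
Clamped end conditions give two more equations: 2h_0·σ_0 + h_0·σ_1 = 6(Δ_0 - p'(0)) = -36 and h_1·σ_1 + 2h_1·σ_2 = 6(p'(3) - Δ_1) = 0.
Hence σ_0 = -62/3, σ_1 = 16/3, σ_2 = -8/3.
On [1, 3], with p_1(x) = a_1 + b_1·(x - 1) + c_1·(x - 1)² + d_1·(x - 1)³: c_1 = σ_1/2 = 8/3, d_1 = (σ_2 - σ_1)/(6h_1) = -2/3, b_1 = Δ_1 - h_1(2σ_1 + σ_2)/6 = -14/3.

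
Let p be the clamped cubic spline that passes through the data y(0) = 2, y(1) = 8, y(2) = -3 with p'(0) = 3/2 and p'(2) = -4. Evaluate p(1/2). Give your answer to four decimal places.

5.5781

Let M_i = p''(x_i). Step sizes h_i = 1, 1; slopes of the chords Δ_i = (y_(i+1) - y_i)/h_i = 6, -11.
  1·M_0 + 4·M_1 + 1·M_2 = 6(Δ_1 - Δ_0) = -102
Clamped end conditions give two more equations: 2h_0·M_0 + h_0·M_1 = 6(Δ_0 - p'(0)) = 27 and h_1·M_1 + 2h_1·M_2 = 6(p'(2) - Δ_1) = 42.
Solving the tridiagonal system: M_0 = 145/4, M_1 = -91/2, M_2 = 175/4.
On [0, 1], p(x) = 2 + 3/2·x + 145/8·x² - 109/8·x³.
With x = 1/2: p(1/2) = 357/64.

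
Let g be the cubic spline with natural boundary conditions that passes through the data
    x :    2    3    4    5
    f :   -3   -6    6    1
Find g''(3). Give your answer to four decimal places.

30.8000

With M_i denoting the second derivative at x_i, h_i = 1, 1, 1, and Δ_i = (y_(i+1) − y_i)/h_i = -3, 12, -5:
  1·M_0 + 4·M_1 + 1·M_2 = 6(Δ_1 - Δ_0) = 90
  1·M_1 + 4·M_2 + 1·M_3 = 6(Δ_2 - Δ_1) = -102
Natural end conditions: M_0 = M_3 = 0.
Forward elimination and back-substitution give M_0 = 0, M_1 = 154/5, M_2 = -166/5, M_3 = 0.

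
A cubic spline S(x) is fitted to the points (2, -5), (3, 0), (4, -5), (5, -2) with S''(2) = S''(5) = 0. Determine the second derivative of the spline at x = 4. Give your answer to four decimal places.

16.8000

Write M_i for S''(x_i). With h_i = 1, 1, 1 and divided differences Δ_i = 5, -5, 3, the continuity of S' gives the tridiagonal system
  1·M_0 + 4·M_1 + 1·M_2 = 6(Δ_1 - Δ_0) = -60
  1·M_1 + 4·M_2 + 1·M_3 = 6(Δ_2 - Δ_1) = 48
Natural end conditions: M_0 = M_3 = 0.
Hence M_0 = 0, M_1 = -96/5, M_2 = 84/5, M_3 = 0.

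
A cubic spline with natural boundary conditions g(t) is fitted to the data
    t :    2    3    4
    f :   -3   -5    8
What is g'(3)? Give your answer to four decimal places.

5.5000

With m_i denoting the second derivative at x_i, h_i = 1, 1, and Δ_i = (y_(i+1) − y_i)/h_i = -2, 13:
  1·m_0 + 4·m_1 + 1·m_2 = 6(Δ_1 - Δ_0) = 90
Natural end conditions: m_0 = m_2 = 0.
Hence m_0 = 0, m_1 = 45/2, m_2 = 0.
On [3, 4], g'(t) = b_1 + 2c_1·(t - 3) + 3d_1·(t - 3)² with b_1 = Δ_1 - h_1(2m_1 + m_2)/6 = 11/2, c_1 = m_1/2 = 45/4, d_1 = (m_2 - m_1)/(6h_1) = -15/4. So g'(3) = 11/2.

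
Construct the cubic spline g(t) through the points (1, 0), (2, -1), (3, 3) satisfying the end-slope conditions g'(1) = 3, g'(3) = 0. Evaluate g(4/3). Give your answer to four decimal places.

0.0741

With M_i denoting the second derivative at x_i, h_i = 1, 1, and Δ_i = (y_(i+1) − y_i)/h_i = -1, 4:
  1·M_0 + 4·M_1 + 1·M_2 = 6(Δ_1 - Δ_0) = 30
Clamped end conditions give two more equations: 2h_0·M_0 + h_0·M_1 = 6(Δ_0 - g'(1)) = -24 and h_1·M_1 + 2h_1·M_2 = 6(g'(3) - Δ_1) = -24.
Solving the tridiagonal system: M_0 = -21, M_1 = 18, M_2 = -21.
On [1, 2], g(t) = 0 + 3·(t - 1) - 21/2·(t - 1)² + 13/2·(t - 1)³.
With (t - 1) = 1/3: g(4/3) = 2/27.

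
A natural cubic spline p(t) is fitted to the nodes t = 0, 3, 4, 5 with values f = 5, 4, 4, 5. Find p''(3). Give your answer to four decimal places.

0.0645

Put σ_i = p'' at the i-th knot. Here h = (3, 1, 1) and Δ = (-1/3, 0, 1), so the interior equations h_(i-1)·σ_(i-1) + 2(h_(i-1)+h_i)·σ_i + h_i·σ_(i+1) = 6(Δ_i − Δ_(i-1)) read
  3·σ_0 + 8·σ_1 + 1·σ_2 = 6(Δ_1 - Δ_0) = 2
  1·σ_1 + 4·σ_2 + 1·σ_3 = 6(Δ_2 - Δ_1) = 6
Natural end conditions: σ_0 = σ_3 = 0.
Solving: σ_0 = 0, σ_1 = 2/31, σ_2 = 46/31, σ_3 = 0.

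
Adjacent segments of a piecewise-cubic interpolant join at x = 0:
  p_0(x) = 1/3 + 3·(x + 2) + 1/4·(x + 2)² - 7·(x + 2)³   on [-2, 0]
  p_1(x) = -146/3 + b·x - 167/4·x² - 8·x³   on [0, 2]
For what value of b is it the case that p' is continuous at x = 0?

-80

p_0'(x) = 3 + 1/2·(x + 2) - 21·(x + 2)², so p_0'(0) = -80. On the right, p_1'(0) = b, so b = -80.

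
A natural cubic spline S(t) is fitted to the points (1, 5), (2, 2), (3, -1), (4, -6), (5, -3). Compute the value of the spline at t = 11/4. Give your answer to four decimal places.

Let M_i = S''(x_i). Step sizes h_i = 1, 1, 1, 1; slopes of the chords Δ_i = (y_(i+1) - y_i)/h_i = -3, -3, -5, 3.
  1·M_0 + 4·M_1 + 1·M_2 = 6(Δ_1 - Δ_0) = 0
  1·M_1 + 4·M_2 + 1·M_3 = 6(Δ_2 - Δ_1) = -12
  1·M_2 + 4·M_3 + 1·M_4 = 6(Δ_3 - Δ_2) = 48
Natural end conditions: M_0 = M_4 = 0.
Solving: M_0 = 0, M_1 = 12/7, M_2 = -48/7, M_3 = 96/7, M_4 = 0.
On [2, 3], S(t) = 2 - 17/7·(t - 2) + 6/7·(t - 2)² - 10/7·(t - 2)³.
With (t - 2) = 3/4: S(11/4) = 13/224.

0.0580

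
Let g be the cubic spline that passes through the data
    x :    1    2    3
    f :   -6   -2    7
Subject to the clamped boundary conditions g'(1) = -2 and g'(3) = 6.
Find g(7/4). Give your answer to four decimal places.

-3.9492

Let m_i = g''(x_i). Step sizes h_i = 1, 1; slopes of the chords Δ_i = (y_(i+1) - y_i)/h_i = 4, 9.
  1·m_0 + 4·m_1 + 1·m_2 = 6(Δ_1 - Δ_0) = 30
Clamped end conditions give two more equations: 2h_0·m_0 + h_0·m_1 = 6(Δ_0 - g'(1)) = 36 and h_1·m_1 + 2h_1·m_2 = 6(g'(3) - Δ_1) = -18.
Solving: m_0 = 29/2, m_1 = 7, m_2 = -25/2.
On [1, 2], g(x) = -6 - 2·(x - 1) + 29/4·(x - 1)² - 5/4·(x - 1)³.
With (x - 1) = 3/4: g(7/4) = -1011/256.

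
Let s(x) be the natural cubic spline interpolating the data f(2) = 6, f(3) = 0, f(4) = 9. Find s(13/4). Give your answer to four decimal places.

Put m_i = s'' at the i-th knot. Here h = (1, 1) and Δ = (-6, 9), so the interior equations h_(i-1)·m_(i-1) + 2(h_(i-1)+h_i)·m_i + h_i·m_(i+1) = 6(Δ_i − Δ_(i-1)) read
  1·m_0 + 4·m_1 + 1·m_2 = 6(Δ_1 - Δ_0) = 90
Natural end conditions: m_0 = m_2 = 0.
Solving: m_0 = 0, m_1 = 45/2, m_2 = 0.
On [3, 4], s(x) = 0 + 3/2·(x - 3) + 45/4·(x - 3)² - 15/4·(x - 3)³.
With (x - 3) = 1/4: s(13/4) = 261/256.

1.0195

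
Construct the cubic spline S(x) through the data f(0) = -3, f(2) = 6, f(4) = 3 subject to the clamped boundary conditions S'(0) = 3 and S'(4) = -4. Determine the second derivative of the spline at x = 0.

Let σ_i = S''(x_i). Step sizes h_i = 2, 2; slopes of the chords Δ_i = (y_(i+1) - y_i)/h_i = 9/2, -3/2.
  2·σ_0 + 8·σ_1 + 2·σ_2 = 6(Δ_1 - Δ_0) = -36
Clamped end conditions give two more equations: 2h_0·σ_0 + h_0·σ_1 = 6(Δ_0 - S'(0)) = 9 and h_1·σ_1 + 2h_1·σ_2 = 6(S'(4) - Δ_1) = -15.
Hence σ_0 = 5, σ_1 = -11/2, σ_2 = -1.

5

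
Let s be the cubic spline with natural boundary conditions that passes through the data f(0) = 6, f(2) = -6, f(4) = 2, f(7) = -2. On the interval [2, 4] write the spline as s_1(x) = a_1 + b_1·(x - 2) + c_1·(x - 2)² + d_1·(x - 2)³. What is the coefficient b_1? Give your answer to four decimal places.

With M_i denoting the second derivative at x_i, h_i = 2, 2, 3, and Δ_i = (y_(i+1) − y_i)/h_i = -6, 4, -4/3:
  2·M_0 + 8·M_1 + 2·M_2 = 6(Δ_1 - Δ_0) = 60
  2·M_1 + 10·M_2 + 3·M_3 = 6(Δ_2 - Δ_1) = -32
Natural end conditions: M_0 = M_3 = 0.
Solving: M_0 = 0, M_1 = 166/19, M_2 = -94/19, M_3 = 0.
On [2, 4], with s_1(x) = a_1 + b_1·(x - 2) + c_1·(x - 2)² + d_1·(x - 2)³: c_1 = M_1/2 = 83/19, d_1 = (M_2 - M_1)/(6h_1) = -65/57, b_1 = Δ_1 - h_1(2M_1 + M_2)/6 = -10/57.

-0.1754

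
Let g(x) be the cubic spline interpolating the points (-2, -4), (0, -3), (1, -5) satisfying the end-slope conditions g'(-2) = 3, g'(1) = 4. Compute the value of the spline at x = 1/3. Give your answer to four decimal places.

With M_i denoting the second derivative at x_i, h_i = 2, 1, and Δ_i = (y_(i+1) − y_i)/h_i = 1/2, -2:
  2·M_0 + 6·M_1 + 1·M_2 = 6(Δ_1 - Δ_0) = -15
Clamped end conditions give two more equations: 2h_0·M_0 + h_0·M_1 = 6(Δ_0 - g'(-2)) = -15 and h_1·M_1 + 2h_1·M_2 = 6(g'(1) - Δ_1) = 36.
Forward elimination and back-substitution give M_0 = -11/12, M_1 = -17/3, M_2 = 125/6.
On [0, 1], g(x) = -3 - 43/12·x - 17/6·x² + 53/12·x³.
With x = 1/3: g(1/3) = -352/81.

-4.3457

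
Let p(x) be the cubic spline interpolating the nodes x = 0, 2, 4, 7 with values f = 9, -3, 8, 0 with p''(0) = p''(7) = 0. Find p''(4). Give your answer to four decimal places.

Let σ_i = p''(x_i). Step sizes h_i = 2, 2, 3; slopes of the chords Δ_i = (y_(i+1) - y_i)/h_i = -6, 11/2, -8/3.
  2·σ_0 + 8·σ_1 + 2·σ_2 = 6(Δ_1 - Δ_0) = 69
  2·σ_1 + 10·σ_2 + 3·σ_3 = 6(Δ_2 - Δ_1) = -49
Natural end conditions: σ_0 = σ_3 = 0.
Forward elimination and back-substitution give σ_0 = 0, σ_1 = 197/19, σ_2 = -265/38, σ_3 = 0.

-6.9737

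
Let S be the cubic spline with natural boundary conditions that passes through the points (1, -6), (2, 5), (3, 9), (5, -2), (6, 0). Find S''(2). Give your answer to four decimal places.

-7.4754

Let σ_i = S''(x_i). Step sizes h_i = 1, 1, 2, 1; slopes of the chords Δ_i = (y_(i+1) - y_i)/h_i = 11, 4, -11/2, 2.
  1·σ_0 + 4·σ_1 + 1·σ_2 = 6(Δ_1 - Δ_0) = -42
  1·σ_1 + 6·σ_2 + 2·σ_3 = 6(Δ_2 - Δ_1) = -57
  2·σ_2 + 6·σ_3 + 1·σ_4 = 6(Δ_3 - Δ_2) = 45
Natural end conditions: σ_0 = σ_4 = 0.
Hence σ_0 = 0, σ_1 = -456/61, σ_2 = -738/61, σ_3 = 1407/122, σ_4 = 0.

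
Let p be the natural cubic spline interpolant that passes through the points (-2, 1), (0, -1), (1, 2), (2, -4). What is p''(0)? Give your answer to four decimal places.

6.5217

Put σ_i = p'' at the i-th knot. Here h = (2, 1, 1) and Δ = (-1, 3, -6), so the interior equations h_(i-1)·σ_(i-1) + 2(h_(i-1)+h_i)·σ_i + h_i·σ_(i+1) = 6(Δ_i − Δ_(i-1)) read
  2·σ_0 + 6·σ_1 + 1·σ_2 = 6(Δ_1 - Δ_0) = 24
  1·σ_1 + 4·σ_2 + 1·σ_3 = 6(Δ_2 - Δ_1) = -54
Natural end conditions: σ_0 = σ_3 = 0.
Solving: σ_0 = 0, σ_1 = 150/23, σ_2 = -348/23, σ_3 = 0.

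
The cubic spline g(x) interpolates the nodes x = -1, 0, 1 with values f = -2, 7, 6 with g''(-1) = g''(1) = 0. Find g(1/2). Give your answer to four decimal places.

7.4375

Write σ_i for g''(x_i). With h_i = 1, 1 and divided differences Δ_i = 9, -1, the continuity of g' gives the tridiagonal system
  1·σ_0 + 4·σ_1 + 1·σ_2 = 6(Δ_1 - Δ_0) = -60
Natural end conditions: σ_0 = σ_2 = 0.
Solving: σ_0 = 0, σ_1 = -15, σ_2 = 0.
On [0, 1], g(x) = 7 + 4·x - 15/2·x² + 5/2·x³.
With x = 1/2: g(1/2) = 119/16.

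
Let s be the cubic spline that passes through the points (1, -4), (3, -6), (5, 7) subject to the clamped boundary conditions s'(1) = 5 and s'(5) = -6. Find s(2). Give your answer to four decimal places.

With M_i denoting the second derivative at x_i, h_i = 2, 2, and Δ_i = (y_(i+1) − y_i)/h_i = -1, 13/2:
  2·M_0 + 8·M_1 + 2·M_2 = 6(Δ_1 - Δ_0) = 45
Clamped end conditions give two more equations: 2h_0·M_0 + h_0·M_1 = 6(Δ_0 - s'(1)) = -36 and h_1·M_1 + 2h_1·M_2 = 6(s'(5) - Δ_1) = -75.
Forward elimination and back-substitution give M_0 = -139/8, M_1 = 67/4, M_2 = -217/8.
On [1, 3], s(x) = -4 + 5·(x - 1) - 139/16·(x - 1)² + 91/32·(x - 1)³.
With (x - 1) = 1: s(2) = -155/32.

-4.8438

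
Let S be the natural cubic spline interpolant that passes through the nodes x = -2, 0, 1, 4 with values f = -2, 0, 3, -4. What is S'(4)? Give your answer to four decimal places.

-4.5035

Let m_i = S''(x_i). Step sizes h_i = 2, 1, 3; slopes of the chords Δ_i = (y_(i+1) - y_i)/h_i = 1, 3, -7/3.
  2·m_0 + 6·m_1 + 1·m_2 = 6(Δ_1 - Δ_0) = 12
  1·m_1 + 8·m_2 + 3·m_3 = 6(Δ_2 - Δ_1) = -32
Natural end conditions: m_0 = m_3 = 0.
Solving the tridiagonal system: m_0 = 0, m_1 = 128/47, m_2 = -204/47, m_3 = 0.
On [1, 4], S'(x) = b_2 + 2c_2·(x - 1) + 3d_2·(x - 1)² with b_2 = Δ_2 - h_2(2m_2 + m_3)/6 = 283/141, c_2 = m_2/2 = -102/47, d_2 = (m_3 - m_2)/(6h_2) = 34/141. So S'(4) = -635/141.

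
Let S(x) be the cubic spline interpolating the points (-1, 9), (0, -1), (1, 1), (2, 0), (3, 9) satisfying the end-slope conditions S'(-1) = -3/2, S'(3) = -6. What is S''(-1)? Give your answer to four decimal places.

-42.5893

With m_i denoting the second derivative at x_i, h_i = 1, 1, 1, 1, and Δ_i = (y_(i+1) − y_i)/h_i = -10, 2, -1, 9:
  1·m_0 + 4·m_1 + 1·m_2 = 6(Δ_1 - Δ_0) = 72
  1·m_1 + 4·m_2 + 1·m_3 = 6(Δ_2 - Δ_1) = -18
  1·m_2 + 4·m_3 + 1·m_4 = 6(Δ_3 - Δ_2) = 60
Clamped end conditions give two more equations: 2h_0·m_0 + h_0·m_1 = 6(Δ_0 - S'(-1)) = -51 and h_3·m_3 + 2h_3·m_4 = 6(S'(3) - Δ_3) = -90.
Solving the tridiagonal system: m_0 = -2385/56, m_1 = 957/28, m_2 = -177/8, m_3 = 1017/28, m_4 = -3537/56.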